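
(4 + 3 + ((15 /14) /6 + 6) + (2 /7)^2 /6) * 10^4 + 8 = 19393676 /147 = 131929.77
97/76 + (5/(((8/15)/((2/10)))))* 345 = 98519/152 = 648.15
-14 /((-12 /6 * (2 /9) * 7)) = 9 /2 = 4.50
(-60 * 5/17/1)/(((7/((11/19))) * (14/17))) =-1650/931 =-1.77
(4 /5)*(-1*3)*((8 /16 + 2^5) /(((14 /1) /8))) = -312 /7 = -44.57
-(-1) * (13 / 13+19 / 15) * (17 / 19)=578 / 285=2.03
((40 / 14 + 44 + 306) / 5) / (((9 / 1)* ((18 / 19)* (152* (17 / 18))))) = 247 / 4284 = 0.06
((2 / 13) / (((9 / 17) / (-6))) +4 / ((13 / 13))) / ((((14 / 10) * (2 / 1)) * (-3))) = -220 / 819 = -0.27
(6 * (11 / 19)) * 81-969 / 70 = 355809 / 1330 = 267.53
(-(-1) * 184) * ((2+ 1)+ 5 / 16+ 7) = 3795 / 2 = 1897.50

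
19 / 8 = 2.38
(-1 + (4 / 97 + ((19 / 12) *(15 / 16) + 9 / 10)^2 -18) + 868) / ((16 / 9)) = 76408444737 / 158924800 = 480.78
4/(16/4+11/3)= 12/23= 0.52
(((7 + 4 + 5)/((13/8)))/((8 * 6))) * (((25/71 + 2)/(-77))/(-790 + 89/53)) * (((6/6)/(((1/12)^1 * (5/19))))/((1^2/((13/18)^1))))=141616/540986985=0.00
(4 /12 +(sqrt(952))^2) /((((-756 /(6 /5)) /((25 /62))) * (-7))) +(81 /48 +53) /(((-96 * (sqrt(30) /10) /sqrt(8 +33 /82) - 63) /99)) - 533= -17360956288379 /27705757968 +1750 * sqrt(423735) /42221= -599.64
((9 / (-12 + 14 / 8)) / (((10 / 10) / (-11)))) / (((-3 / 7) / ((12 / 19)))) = -11088 / 779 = -14.23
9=9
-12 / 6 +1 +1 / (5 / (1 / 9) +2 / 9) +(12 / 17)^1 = -1882 / 6919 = -0.27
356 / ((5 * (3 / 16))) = 5696 / 15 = 379.73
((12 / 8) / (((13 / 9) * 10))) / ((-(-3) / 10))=9 / 26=0.35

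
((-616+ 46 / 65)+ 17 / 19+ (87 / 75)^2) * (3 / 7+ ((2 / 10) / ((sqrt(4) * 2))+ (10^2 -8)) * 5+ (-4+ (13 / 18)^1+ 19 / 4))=-2755487950219 / 9725625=-283322.45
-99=-99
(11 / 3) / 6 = 11 / 18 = 0.61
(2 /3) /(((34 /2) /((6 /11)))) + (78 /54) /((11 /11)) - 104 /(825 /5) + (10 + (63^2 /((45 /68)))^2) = 1513488938257 /42075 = 35971216.60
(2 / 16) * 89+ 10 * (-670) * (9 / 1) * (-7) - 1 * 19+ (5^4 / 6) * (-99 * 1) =3294237 / 8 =411779.62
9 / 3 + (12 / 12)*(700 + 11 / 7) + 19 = 5065 / 7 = 723.57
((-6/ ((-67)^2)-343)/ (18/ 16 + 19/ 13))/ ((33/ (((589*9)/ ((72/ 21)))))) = -82528149067/ 13282951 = -6213.09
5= 5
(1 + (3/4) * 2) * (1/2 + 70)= 176.25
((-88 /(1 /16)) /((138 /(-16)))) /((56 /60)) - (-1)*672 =136352 /161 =846.91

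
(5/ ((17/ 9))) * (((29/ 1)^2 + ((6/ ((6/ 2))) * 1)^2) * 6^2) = 1368900/ 17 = 80523.53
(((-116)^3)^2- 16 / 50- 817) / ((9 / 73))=4446423287647591 / 225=19761881278433.74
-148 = -148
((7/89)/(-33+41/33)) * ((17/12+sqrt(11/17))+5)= -5929/373088 - 231 * sqrt(187)/1585624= -0.02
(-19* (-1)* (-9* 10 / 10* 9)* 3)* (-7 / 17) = 32319 / 17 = 1901.12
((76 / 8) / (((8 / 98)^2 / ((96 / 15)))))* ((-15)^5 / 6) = -2309461875 / 2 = -1154730937.50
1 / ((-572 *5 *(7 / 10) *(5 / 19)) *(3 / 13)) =-0.01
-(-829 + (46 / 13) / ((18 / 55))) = 95728 / 117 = 818.19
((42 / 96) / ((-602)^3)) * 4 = -0.00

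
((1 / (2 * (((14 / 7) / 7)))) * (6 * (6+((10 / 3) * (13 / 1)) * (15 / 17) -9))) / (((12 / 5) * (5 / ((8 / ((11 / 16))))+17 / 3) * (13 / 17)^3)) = 56.55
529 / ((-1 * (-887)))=529 / 887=0.60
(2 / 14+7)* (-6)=-300 / 7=-42.86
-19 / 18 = -1.06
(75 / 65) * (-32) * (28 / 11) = -13440 / 143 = -93.99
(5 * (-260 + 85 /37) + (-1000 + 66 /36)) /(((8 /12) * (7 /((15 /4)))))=-7614645 /4144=-1837.51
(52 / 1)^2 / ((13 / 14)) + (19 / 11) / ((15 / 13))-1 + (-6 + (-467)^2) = 36464257 / 165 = 220995.50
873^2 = 762129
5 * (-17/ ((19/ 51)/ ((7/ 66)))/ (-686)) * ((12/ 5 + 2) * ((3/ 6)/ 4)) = 289/ 14896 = 0.02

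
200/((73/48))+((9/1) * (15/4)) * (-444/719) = 5808495/52487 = 110.67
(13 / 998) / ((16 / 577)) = 7501 / 15968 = 0.47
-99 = -99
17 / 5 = 3.40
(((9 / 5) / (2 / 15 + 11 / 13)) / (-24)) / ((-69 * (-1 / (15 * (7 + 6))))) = -7605 / 35144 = -0.22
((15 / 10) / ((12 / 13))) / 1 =13 / 8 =1.62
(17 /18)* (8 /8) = 17 /18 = 0.94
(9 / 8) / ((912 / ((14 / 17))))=21 / 20672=0.00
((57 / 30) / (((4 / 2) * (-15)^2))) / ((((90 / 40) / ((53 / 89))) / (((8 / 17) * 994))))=8007664 / 15319125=0.52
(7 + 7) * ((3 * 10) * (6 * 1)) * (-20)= -50400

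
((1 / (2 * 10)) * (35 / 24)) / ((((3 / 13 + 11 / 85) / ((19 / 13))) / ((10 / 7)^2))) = 40375 / 66864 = 0.60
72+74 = 146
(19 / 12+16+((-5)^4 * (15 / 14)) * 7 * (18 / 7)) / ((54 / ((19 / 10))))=19265563 / 45360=424.73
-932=-932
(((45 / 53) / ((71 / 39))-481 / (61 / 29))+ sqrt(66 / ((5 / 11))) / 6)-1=-52612575 / 229543+ 11 *sqrt(30) / 30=-227.20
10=10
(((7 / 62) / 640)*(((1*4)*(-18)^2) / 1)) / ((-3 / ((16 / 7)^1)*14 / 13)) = -351 / 2170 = -0.16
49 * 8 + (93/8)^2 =33737/64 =527.14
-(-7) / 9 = 7 / 9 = 0.78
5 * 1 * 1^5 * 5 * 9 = 225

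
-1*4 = -4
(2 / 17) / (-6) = -1 / 51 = -0.02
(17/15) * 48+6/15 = 274/5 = 54.80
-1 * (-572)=572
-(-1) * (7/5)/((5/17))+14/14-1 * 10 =-106/25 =-4.24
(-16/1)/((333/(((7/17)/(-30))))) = 56/84915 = 0.00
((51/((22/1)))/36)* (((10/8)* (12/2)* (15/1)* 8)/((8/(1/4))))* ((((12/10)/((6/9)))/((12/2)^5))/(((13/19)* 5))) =323/2635776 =0.00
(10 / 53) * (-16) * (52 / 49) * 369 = -3070080 / 2597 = -1182.16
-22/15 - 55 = -847/15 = -56.47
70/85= 14/17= 0.82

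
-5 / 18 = -0.28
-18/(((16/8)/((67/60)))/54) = -5427/10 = -542.70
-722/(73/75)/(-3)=18050/73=247.26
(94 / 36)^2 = 2209 / 324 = 6.82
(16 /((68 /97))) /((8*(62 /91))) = 8827 /2108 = 4.19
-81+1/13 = -1052/13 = -80.92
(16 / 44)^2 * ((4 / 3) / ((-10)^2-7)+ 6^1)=26848 / 33759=0.80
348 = 348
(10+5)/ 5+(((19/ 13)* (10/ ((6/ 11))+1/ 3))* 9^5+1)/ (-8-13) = -20941906/ 273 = -76710.28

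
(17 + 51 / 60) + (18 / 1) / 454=17.89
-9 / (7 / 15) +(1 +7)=-79 / 7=-11.29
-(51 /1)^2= -2601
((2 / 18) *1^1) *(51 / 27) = 17 / 81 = 0.21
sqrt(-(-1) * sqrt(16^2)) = 4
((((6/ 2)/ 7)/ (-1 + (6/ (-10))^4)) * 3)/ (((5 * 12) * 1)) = -375/ 15232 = -0.02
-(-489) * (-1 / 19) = -489 / 19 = -25.74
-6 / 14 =-3 / 7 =-0.43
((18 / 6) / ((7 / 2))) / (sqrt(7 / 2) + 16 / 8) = 24 / 7 - 6 * sqrt(14) / 7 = 0.22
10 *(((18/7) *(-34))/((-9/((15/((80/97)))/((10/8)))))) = 9894/7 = 1413.43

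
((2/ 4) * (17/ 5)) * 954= 8109/ 5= 1621.80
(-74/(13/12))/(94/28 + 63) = -12432/12077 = -1.03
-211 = -211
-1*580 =-580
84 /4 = 21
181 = 181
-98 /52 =-49 /26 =-1.88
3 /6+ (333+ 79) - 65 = 695 /2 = 347.50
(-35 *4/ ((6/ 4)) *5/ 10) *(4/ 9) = -560/ 27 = -20.74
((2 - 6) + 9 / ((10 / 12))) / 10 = 17 / 25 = 0.68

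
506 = 506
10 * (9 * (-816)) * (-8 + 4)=293760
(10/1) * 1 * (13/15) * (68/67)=1768/201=8.80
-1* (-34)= 34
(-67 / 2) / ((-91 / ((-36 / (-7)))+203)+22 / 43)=-51858 / 287645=-0.18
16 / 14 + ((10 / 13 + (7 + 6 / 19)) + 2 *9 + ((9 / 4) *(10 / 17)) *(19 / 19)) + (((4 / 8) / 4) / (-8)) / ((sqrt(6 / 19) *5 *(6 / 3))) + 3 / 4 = 29.30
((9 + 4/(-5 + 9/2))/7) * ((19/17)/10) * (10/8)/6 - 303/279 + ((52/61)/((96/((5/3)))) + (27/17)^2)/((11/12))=3403987003/2019860304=1.69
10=10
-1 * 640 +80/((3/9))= -400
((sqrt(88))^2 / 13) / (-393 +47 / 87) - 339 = -1710003 / 5044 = -339.02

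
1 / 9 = 0.11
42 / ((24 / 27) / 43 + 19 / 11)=25542 / 1063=24.03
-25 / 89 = -0.28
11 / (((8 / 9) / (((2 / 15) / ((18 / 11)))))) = 121 / 120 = 1.01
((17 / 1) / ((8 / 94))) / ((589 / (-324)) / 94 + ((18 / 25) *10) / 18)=30417930 / 57967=524.75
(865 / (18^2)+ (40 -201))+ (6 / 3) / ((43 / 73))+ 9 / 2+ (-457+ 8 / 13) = -109904723 / 181116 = -606.82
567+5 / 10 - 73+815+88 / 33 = 7873 / 6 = 1312.17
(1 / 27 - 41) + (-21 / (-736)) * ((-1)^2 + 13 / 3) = -50687 / 1242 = -40.81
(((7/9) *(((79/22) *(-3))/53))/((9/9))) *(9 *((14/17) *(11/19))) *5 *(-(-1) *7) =-406455/17119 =-23.74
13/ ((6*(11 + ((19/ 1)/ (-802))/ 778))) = 4055714/ 20590491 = 0.20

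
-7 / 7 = -1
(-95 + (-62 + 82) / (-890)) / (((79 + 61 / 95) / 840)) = -112478100 / 112229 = -1002.22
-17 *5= -85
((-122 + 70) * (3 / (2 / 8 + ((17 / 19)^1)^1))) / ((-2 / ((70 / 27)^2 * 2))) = 19364800 / 21141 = 915.98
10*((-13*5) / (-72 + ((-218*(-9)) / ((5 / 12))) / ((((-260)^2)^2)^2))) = 8483599498400000000000 / 939721790591999997057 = 9.03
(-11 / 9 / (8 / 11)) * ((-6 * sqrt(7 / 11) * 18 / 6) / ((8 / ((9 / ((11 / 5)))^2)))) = 2025 * sqrt(77) / 352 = 50.48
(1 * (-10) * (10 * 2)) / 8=-25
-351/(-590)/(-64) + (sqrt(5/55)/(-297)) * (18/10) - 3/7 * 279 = -31607577/264320 - sqrt(11)/1815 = -119.58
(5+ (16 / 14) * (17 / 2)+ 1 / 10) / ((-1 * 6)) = -1037 / 420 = -2.47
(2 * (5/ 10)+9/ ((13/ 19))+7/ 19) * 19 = 3587/ 13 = 275.92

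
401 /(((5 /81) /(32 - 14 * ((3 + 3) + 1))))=-2143746 /5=-428749.20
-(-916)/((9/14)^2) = 179536/81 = 2216.49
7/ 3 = 2.33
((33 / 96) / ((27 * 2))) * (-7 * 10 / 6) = -385 / 5184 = -0.07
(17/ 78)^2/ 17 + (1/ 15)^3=7051/ 2281500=0.00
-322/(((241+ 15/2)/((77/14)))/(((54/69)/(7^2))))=-396/3479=-0.11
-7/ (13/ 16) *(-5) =560/ 13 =43.08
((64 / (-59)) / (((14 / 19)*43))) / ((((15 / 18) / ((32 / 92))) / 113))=-3297792 / 2042285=-1.61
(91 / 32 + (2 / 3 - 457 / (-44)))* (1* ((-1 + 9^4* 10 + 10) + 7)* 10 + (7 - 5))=1605107475 / 176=9119928.84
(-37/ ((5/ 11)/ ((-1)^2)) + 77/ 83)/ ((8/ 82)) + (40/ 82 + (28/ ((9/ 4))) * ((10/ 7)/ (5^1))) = -125692841/ 153135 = -820.80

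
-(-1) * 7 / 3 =2.33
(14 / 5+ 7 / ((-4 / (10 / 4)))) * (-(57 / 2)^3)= 11667159 / 320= 36459.87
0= 0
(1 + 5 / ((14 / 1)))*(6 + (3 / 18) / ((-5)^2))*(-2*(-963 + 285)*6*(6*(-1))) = -397943.38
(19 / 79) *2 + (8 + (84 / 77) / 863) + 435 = 332588203 / 749947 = 443.48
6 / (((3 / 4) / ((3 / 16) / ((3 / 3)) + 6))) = 49.50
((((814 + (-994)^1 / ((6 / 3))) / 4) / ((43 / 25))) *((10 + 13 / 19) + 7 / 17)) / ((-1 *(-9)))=7100800 / 125001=56.81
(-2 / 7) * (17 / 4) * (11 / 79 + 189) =-127007 / 553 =-229.67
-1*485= -485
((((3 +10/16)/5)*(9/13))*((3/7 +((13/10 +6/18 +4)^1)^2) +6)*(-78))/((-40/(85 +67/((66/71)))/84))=19713462153/40000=492836.55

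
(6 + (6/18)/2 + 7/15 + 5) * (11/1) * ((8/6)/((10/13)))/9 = 49907/2025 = 24.65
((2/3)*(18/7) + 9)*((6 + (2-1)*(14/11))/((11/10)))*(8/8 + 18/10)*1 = 24000/121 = 198.35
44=44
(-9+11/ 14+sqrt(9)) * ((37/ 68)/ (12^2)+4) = -2861965/ 137088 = -20.88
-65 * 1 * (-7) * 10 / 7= 650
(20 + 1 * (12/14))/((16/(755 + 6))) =55553/56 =992.02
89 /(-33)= -2.70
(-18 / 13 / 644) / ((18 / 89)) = -89 / 8372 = -0.01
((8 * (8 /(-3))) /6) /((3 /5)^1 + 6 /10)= -80 /27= -2.96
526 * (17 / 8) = 4471 / 4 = 1117.75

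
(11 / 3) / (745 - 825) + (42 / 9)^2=15647 / 720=21.73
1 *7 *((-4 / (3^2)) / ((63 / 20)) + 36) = 20332 / 81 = 251.01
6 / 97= 0.06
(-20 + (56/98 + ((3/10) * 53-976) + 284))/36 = -16229/840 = -19.32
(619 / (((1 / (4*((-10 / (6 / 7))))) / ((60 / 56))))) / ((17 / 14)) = -433300 / 17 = -25488.24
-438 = -438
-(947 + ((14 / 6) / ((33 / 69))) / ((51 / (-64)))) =-1583497 / 1683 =-940.88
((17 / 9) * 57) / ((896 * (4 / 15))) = 1615 / 3584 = 0.45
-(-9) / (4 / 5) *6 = 135 / 2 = 67.50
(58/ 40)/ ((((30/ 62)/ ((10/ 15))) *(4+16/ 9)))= 899/ 2600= 0.35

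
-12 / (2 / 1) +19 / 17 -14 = -321 / 17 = -18.88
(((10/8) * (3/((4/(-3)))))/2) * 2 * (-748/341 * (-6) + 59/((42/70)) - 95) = -11505/248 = -46.39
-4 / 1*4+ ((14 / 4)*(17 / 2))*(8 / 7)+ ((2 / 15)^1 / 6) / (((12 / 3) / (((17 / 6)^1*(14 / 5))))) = 48719 / 2700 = 18.04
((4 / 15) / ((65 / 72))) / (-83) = -96 / 26975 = -0.00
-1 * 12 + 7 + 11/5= -14/5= -2.80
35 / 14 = 5 / 2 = 2.50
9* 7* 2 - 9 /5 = 621 /5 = 124.20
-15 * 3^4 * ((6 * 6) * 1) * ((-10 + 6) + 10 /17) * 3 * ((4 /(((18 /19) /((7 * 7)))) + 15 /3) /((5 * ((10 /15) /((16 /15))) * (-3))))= -860072256 /85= -10118497.13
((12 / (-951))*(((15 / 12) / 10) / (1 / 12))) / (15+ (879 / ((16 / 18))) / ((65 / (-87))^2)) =-67600 / 6380719601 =-0.00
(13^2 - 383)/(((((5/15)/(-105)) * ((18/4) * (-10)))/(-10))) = 14980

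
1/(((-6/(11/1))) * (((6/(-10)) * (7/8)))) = 220/63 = 3.49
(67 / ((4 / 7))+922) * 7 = 29099 / 4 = 7274.75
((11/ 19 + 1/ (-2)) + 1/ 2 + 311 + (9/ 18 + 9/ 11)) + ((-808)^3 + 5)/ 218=-55118096072/ 22781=-2419476.58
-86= -86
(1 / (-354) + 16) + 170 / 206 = 613379 / 36462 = 16.82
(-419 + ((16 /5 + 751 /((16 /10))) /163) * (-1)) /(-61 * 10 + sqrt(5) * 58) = 79772707 * sqrt(5) /1158212800 + 167797763 /231642560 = 0.88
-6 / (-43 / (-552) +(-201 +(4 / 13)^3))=7276464 / 243631745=0.03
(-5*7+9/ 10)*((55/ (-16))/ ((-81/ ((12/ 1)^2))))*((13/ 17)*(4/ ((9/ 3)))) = -97526/ 459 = -212.47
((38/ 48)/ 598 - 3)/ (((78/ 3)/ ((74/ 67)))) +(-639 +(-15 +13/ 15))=-40830728453/ 62502960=-653.26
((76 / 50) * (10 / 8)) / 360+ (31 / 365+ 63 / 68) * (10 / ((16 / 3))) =16991683 / 8935200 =1.90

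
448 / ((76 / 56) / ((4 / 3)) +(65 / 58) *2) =137.46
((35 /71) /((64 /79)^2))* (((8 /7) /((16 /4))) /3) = 31205 /436224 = 0.07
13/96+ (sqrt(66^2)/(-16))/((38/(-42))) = 8563/1824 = 4.69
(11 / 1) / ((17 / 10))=110 / 17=6.47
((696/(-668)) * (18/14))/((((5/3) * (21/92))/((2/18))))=-16008/40915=-0.39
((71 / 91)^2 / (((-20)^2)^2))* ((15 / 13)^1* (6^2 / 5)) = 136107 / 4306120000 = 0.00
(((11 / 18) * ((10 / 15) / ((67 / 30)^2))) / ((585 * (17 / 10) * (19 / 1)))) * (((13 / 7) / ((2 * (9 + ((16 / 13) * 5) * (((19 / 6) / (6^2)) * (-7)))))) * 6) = 85800 / 18563671441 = 0.00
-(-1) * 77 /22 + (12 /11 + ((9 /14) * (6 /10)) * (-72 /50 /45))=440687 /96250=4.58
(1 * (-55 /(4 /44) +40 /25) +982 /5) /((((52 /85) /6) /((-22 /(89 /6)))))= 6849810 /1157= 5920.32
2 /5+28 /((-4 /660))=-23098 /5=-4619.60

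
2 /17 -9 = -151 /17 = -8.88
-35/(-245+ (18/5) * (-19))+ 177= 277534/1567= 177.11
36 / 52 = 9 / 13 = 0.69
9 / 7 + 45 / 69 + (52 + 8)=9972 / 161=61.94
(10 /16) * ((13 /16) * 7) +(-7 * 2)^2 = 25543 /128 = 199.55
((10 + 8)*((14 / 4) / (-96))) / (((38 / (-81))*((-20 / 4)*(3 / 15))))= -1701 / 1216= -1.40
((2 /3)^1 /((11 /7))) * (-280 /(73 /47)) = -184240 /2409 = -76.48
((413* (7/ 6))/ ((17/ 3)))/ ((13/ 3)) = 8673/ 442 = 19.62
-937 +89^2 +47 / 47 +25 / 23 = 160680 / 23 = 6986.09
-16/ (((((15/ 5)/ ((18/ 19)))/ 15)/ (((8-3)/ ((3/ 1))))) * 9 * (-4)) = 200/ 57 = 3.51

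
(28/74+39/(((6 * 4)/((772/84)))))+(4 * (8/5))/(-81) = 12783671/839160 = 15.23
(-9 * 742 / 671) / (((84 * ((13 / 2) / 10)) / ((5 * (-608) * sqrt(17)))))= 4833600 * sqrt(17) / 8723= 2284.70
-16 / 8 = -2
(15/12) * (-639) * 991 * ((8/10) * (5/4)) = -3166245/4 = -791561.25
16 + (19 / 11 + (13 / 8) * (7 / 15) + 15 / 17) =434617 / 22440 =19.37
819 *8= 6552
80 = 80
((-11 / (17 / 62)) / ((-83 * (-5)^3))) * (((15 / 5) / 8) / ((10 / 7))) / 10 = -7161 / 70550000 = -0.00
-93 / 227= -0.41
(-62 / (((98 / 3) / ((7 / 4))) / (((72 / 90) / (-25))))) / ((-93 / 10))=-2 / 175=-0.01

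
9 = 9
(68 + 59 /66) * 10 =22735 /33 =688.94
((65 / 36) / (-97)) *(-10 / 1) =325 / 1746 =0.19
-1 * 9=-9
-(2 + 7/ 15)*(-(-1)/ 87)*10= -74/ 261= -0.28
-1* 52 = -52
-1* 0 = 0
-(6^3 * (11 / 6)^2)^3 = -382657176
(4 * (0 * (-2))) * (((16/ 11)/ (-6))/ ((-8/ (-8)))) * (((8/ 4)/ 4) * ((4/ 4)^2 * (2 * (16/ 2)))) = 0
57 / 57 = 1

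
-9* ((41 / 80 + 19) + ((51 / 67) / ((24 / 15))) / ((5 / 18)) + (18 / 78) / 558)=-191.03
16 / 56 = 2 / 7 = 0.29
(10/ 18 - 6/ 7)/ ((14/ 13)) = -247/ 882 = -0.28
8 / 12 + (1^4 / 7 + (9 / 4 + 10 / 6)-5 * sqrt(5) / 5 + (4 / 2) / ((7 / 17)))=7.35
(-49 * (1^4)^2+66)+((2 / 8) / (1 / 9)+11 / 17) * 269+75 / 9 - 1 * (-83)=181079 / 204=887.64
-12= -12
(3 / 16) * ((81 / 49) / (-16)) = -243 / 12544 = -0.02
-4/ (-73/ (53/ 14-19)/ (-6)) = 2556/ 511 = 5.00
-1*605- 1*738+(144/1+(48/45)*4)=-17921/15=-1194.73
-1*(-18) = 18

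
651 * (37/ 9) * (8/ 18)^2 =128464/ 243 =528.66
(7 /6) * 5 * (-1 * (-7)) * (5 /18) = 1225 /108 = 11.34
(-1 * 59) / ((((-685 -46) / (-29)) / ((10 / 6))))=-8555 / 2193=-3.90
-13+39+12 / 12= 27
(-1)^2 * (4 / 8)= 1 / 2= 0.50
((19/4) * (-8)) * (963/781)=-36594/781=-46.86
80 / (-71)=-80 / 71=-1.13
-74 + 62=-12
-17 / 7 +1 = -10 / 7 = -1.43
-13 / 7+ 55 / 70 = -15 / 14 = -1.07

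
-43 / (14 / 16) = -49.14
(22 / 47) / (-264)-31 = -17485 / 564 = -31.00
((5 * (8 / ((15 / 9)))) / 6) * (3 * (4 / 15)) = 16 / 5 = 3.20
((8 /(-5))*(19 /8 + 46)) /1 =-387 /5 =-77.40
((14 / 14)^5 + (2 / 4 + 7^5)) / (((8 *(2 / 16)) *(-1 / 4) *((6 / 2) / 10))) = -672340 / 3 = -224113.33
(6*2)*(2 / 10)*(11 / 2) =66 / 5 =13.20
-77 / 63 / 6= -11 / 54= -0.20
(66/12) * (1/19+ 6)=1265/38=33.29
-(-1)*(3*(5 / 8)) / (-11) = -15 / 88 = -0.17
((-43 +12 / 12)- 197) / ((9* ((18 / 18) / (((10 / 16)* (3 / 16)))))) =-1195 / 384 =-3.11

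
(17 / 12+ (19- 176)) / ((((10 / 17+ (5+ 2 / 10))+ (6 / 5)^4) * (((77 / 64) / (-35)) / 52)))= 29936.41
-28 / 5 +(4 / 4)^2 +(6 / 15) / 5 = -4.52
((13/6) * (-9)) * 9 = -351/2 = -175.50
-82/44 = -41/22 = -1.86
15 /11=1.36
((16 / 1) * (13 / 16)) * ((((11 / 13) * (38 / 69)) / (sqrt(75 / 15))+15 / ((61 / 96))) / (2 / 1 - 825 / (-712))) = 297616 * sqrt(5) / 775905+1025280 / 10553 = 98.01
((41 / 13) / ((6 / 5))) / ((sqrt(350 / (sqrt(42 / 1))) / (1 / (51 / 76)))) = 779 * 14^(3 / 4) * 3^(1 / 4) / 13923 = 0.53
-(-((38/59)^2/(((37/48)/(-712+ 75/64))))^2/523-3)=2453453998279482/8675872950307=282.79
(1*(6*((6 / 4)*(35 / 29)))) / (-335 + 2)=-35 / 1073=-0.03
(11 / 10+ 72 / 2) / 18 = 371 / 180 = 2.06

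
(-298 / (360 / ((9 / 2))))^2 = 22201 / 1600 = 13.88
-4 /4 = -1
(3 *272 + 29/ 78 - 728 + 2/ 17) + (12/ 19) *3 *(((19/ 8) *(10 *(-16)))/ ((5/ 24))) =-3367.51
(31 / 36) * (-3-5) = -62 / 9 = -6.89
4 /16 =1 /4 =0.25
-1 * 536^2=-287296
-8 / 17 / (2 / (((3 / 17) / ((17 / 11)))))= -132 / 4913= -0.03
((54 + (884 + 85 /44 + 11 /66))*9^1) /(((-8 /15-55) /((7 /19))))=-5584185 /99484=-56.13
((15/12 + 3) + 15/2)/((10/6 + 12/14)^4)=9140607/31561924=0.29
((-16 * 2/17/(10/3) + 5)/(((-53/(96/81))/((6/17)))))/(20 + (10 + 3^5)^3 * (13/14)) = -0.00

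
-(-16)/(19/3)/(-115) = -48/2185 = -0.02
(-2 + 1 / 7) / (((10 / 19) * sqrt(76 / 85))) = -13 * sqrt(1615) / 140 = -3.73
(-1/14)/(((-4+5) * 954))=-1/13356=-0.00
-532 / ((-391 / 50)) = 26600 / 391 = 68.03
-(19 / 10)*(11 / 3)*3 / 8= -209 / 80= -2.61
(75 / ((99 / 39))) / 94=325 / 1034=0.31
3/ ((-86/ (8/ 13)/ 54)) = -648/ 559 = -1.16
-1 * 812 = -812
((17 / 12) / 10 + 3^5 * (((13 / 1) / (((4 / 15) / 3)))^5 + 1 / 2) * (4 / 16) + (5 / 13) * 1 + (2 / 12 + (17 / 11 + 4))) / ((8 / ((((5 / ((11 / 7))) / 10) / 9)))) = 249983267602771355149 / 13916897280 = 17962571870.24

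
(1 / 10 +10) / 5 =101 / 50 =2.02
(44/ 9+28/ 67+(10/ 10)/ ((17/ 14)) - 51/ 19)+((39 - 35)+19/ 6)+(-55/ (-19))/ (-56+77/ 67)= 10.56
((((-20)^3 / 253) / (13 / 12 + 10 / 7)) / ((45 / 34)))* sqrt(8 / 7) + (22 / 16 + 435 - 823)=-3093 / 8 - 435200* sqrt(14) / 160149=-396.79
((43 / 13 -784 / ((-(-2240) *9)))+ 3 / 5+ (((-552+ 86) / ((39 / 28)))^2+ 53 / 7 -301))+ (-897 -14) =23579395363 / 212940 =110732.58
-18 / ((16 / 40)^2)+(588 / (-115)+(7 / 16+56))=-112563 / 1840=-61.18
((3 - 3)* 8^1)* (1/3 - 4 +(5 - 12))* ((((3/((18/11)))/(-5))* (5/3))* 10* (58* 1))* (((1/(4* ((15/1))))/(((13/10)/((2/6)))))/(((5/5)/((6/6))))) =0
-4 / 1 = -4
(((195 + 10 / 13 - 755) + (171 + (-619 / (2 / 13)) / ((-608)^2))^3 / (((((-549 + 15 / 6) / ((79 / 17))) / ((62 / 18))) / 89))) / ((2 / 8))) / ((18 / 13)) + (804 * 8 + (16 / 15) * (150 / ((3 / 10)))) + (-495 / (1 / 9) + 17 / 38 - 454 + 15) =-5724449695255047872428584112837 / 152056704376516449927168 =-37646808.92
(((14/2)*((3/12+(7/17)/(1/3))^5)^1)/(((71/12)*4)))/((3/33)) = 2427833215731/103229283328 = 23.52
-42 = -42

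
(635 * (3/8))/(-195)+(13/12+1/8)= -1/78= -0.01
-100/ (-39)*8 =800/ 39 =20.51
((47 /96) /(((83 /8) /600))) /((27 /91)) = 95.43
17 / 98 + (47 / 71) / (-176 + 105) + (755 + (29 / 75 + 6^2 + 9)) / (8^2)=15022321661 / 1185643200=12.67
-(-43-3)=46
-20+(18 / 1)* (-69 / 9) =-158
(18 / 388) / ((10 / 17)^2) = 2601 / 19400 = 0.13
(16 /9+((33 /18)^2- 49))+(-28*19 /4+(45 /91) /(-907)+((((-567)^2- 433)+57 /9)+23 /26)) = 953459898815 /2971332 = 320886.36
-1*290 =-290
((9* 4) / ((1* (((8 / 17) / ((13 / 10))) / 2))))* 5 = 1989 / 2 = 994.50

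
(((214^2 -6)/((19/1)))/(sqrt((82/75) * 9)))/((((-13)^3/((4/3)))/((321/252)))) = -644675 * sqrt(246)/17024553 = -0.59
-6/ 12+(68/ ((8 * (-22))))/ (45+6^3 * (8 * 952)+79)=-36193977/ 72387920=-0.50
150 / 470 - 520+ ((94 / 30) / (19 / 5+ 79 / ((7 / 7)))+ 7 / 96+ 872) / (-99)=-48866523895 / 92464416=-528.49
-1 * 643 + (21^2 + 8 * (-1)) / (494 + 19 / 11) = -3501516 / 5453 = -642.13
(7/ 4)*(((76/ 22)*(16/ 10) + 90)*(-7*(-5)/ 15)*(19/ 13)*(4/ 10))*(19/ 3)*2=2888.52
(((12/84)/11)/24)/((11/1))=0.00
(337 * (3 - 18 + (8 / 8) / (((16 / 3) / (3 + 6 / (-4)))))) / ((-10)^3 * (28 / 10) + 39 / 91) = 1111089 / 627104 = 1.77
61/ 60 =1.02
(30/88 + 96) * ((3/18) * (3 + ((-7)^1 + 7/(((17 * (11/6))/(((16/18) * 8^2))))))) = 579801/4114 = 140.93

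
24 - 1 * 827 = -803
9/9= 1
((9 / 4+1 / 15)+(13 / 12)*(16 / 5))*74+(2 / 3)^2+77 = 45487 / 90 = 505.41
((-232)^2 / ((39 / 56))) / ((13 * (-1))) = -3014144 / 507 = -5945.06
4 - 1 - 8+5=0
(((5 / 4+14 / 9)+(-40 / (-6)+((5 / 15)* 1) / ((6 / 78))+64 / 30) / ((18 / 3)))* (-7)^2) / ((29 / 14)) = 118.14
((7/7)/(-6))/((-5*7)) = 1/210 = 0.00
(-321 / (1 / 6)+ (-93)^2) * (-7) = -47061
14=14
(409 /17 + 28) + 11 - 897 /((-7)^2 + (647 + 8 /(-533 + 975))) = 161525011 /2614940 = 61.77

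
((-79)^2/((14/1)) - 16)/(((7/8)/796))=19158128/49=390982.20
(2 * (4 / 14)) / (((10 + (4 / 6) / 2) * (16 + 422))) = 2 / 15841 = 0.00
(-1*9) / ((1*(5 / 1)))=-9 / 5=-1.80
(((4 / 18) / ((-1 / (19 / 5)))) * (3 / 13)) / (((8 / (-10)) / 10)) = 95 / 39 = 2.44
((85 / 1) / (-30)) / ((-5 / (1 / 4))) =17 / 120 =0.14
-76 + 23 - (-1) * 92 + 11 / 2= 44.50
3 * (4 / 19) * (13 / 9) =0.91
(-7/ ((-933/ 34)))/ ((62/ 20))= 2380/ 28923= 0.08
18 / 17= 1.06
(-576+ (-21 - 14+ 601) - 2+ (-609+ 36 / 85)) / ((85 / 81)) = -4272669 / 7225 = -591.37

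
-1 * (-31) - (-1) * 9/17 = 536/17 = 31.53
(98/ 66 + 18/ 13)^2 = 1515361/ 184041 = 8.23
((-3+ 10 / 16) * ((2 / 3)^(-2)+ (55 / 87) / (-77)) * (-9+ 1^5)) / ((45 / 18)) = 103759 / 6090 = 17.04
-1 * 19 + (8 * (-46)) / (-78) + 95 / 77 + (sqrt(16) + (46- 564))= -1582726 / 3003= -527.05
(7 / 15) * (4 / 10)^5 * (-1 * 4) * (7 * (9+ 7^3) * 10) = -4415488 / 9375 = -470.99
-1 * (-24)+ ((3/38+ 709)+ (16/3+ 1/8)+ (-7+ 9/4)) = 334607/456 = 733.79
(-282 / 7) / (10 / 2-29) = 47 / 28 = 1.68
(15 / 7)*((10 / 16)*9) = 675 / 56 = 12.05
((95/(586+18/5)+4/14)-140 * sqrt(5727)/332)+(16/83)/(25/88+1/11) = 4937437/5138364-35 * sqrt(5727)/83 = -30.95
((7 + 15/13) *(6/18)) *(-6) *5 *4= -4240/13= -326.15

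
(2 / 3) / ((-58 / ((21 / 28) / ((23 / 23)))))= -1 / 116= -0.01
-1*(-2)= 2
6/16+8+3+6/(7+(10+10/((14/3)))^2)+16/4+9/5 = 162843/9460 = 17.21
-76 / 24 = -19 / 6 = -3.17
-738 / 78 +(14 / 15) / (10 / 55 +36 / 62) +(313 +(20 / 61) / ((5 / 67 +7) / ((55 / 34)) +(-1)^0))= 717959805107 / 2355328950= 304.82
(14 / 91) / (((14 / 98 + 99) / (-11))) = -77 / 4511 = -0.02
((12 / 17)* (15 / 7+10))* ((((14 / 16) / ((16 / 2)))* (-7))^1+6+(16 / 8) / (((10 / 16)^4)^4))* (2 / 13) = 15462820269567147 / 3173828125000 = 4871.98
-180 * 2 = -360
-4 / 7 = -0.57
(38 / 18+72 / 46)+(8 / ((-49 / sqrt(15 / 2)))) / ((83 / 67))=761 / 207- 268* sqrt(30) / 4067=3.32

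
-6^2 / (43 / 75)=-2700 / 43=-62.79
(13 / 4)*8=26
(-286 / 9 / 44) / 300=-13 / 5400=-0.00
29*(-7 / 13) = -203 / 13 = -15.62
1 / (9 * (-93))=-1 / 837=-0.00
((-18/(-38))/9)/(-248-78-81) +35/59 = 270596/456247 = 0.59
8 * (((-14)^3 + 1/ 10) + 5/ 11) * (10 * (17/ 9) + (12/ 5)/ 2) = -121248096/ 275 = -440902.17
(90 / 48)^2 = 225 / 64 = 3.52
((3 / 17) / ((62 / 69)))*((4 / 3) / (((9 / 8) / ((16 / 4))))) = 1472 / 1581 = 0.93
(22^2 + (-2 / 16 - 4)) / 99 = 349 / 72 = 4.85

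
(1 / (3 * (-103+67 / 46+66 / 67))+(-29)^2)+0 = 781927601 / 929763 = 841.00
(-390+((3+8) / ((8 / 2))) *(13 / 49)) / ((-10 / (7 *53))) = 4043741 / 280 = 14441.93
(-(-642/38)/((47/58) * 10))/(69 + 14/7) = 0.03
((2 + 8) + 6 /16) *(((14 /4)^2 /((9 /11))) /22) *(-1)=-4067 /576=-7.06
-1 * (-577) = 577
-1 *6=-6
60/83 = 0.72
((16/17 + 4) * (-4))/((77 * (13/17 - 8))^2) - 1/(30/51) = -1.70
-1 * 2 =-2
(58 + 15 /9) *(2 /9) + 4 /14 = 2560 /189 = 13.54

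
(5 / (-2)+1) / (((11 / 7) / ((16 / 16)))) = -21 / 22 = -0.95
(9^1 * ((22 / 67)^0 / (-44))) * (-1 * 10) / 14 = 45 / 308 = 0.15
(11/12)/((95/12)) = 11/95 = 0.12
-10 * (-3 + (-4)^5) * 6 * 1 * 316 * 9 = 175247280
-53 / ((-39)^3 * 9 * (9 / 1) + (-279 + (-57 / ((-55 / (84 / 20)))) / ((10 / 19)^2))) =1457500 / 132140312883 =0.00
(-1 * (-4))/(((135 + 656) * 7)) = 4/5537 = 0.00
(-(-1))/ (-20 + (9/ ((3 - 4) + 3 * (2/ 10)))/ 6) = -4/ 95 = -0.04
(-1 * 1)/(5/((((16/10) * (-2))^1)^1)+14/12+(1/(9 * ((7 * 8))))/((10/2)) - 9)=0.11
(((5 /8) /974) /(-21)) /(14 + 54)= -5 /11126976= -0.00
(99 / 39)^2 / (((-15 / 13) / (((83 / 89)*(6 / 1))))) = -31.25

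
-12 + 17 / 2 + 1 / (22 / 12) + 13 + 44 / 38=4683 / 418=11.20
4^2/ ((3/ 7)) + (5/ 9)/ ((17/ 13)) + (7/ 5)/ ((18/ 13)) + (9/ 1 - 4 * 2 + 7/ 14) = 30806/ 765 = 40.27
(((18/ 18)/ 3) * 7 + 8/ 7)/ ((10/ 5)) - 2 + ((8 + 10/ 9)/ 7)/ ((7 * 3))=-529/ 2646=-0.20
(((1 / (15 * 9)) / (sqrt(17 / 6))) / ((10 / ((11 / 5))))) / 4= 11 * sqrt(102) / 459000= 0.00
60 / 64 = 15 / 16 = 0.94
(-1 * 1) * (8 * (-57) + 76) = 380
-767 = -767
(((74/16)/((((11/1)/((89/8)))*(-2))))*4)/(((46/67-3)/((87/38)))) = 19194897/2073280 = 9.26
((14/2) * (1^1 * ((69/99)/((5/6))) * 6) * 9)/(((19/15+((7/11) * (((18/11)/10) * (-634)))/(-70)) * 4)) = 35.77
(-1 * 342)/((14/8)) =-1368/7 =-195.43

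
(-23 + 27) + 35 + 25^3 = 15664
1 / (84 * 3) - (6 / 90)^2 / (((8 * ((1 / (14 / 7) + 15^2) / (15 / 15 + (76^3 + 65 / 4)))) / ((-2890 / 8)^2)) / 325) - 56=-111217773307493 / 2424576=-45871019.64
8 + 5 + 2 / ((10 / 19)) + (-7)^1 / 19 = 1561 / 95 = 16.43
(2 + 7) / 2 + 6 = 21 / 2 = 10.50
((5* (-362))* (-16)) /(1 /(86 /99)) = 2490560 /99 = 25157.17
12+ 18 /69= 282 /23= 12.26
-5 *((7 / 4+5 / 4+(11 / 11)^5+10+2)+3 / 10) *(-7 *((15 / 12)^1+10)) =51345 / 8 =6418.12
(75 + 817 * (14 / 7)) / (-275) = -1709 / 275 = -6.21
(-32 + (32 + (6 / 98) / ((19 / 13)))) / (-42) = -13 / 13034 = -0.00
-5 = -5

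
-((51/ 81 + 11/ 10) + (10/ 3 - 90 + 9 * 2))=18073/ 270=66.94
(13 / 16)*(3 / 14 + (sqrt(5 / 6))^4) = 2977 / 4032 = 0.74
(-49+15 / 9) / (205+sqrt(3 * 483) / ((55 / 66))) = -0.19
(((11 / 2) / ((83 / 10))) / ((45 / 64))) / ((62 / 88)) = 30976 / 23157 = 1.34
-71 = -71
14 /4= 7 /2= 3.50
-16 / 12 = -4 / 3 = -1.33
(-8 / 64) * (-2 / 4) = 1 / 16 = 0.06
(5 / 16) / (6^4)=5 / 20736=0.00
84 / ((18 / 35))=163.33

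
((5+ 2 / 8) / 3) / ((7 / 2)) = 1 / 2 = 0.50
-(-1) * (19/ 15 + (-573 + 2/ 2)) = -570.73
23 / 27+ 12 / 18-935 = -25204 / 27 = -933.48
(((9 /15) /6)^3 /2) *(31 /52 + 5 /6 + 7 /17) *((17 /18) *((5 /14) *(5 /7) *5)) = 4883 /4402944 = 0.00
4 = 4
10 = 10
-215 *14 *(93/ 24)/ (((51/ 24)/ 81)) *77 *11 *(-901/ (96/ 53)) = 2997071524755/ 16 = 187316970297.19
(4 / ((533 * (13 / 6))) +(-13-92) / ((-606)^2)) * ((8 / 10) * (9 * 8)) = 64688952 / 353413645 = 0.18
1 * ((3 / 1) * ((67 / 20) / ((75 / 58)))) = 1943 / 250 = 7.77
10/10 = 1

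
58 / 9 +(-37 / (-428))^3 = 4547815493 / 705624768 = 6.45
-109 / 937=-0.12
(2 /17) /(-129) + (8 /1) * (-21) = -368426 /2193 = -168.00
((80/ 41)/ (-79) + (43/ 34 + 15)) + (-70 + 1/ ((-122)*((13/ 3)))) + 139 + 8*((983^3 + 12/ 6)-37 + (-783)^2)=332019668220192564/ 43664959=7603801213.24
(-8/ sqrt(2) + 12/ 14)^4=2798608/ 2401 - 153984 * sqrt(2)/ 343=530.71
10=10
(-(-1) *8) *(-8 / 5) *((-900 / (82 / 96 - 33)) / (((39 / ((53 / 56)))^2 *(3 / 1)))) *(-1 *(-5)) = -0.35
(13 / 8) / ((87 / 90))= 195 / 116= 1.68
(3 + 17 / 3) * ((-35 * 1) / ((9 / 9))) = -910 / 3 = -303.33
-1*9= -9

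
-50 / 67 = -0.75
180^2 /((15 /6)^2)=5184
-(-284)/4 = 71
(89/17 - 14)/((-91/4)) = 596/1547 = 0.39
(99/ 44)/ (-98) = -9/ 392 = -0.02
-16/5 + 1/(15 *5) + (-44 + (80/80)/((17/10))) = -59413/1275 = -46.60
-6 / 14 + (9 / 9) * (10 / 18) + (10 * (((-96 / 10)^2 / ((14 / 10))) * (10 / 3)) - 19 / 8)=1104787 / 504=2192.04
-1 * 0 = 0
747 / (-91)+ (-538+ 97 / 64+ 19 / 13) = -3163781 / 5824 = -543.23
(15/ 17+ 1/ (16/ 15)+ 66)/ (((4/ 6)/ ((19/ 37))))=1051479/ 20128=52.24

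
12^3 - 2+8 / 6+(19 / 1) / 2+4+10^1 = 10505 / 6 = 1750.83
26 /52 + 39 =79 /2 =39.50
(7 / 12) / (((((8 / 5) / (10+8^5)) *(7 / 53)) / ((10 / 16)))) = 7238475 / 128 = 56550.59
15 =15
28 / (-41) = -28 / 41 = -0.68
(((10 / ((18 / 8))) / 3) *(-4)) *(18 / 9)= -320 / 27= -11.85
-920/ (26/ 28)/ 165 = -2576/ 429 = -6.00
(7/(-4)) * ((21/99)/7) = -7/132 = -0.05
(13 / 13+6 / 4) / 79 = 5 / 158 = 0.03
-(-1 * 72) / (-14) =-36 / 7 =-5.14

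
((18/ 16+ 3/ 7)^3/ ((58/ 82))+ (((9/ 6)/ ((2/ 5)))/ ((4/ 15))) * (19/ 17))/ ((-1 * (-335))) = 62749179/ 1000133120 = 0.06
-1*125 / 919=-125 / 919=-0.14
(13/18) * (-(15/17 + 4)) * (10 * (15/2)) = -264.46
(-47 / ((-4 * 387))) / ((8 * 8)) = 47 / 99072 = 0.00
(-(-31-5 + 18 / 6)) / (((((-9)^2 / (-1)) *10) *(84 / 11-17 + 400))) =-121 / 1160190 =-0.00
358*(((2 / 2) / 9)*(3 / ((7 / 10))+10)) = 35800 / 63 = 568.25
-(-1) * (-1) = -1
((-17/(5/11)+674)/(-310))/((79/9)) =-28647/122450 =-0.23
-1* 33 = -33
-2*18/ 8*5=-45/ 2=-22.50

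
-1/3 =-0.33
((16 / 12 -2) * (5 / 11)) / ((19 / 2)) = -20 / 627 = -0.03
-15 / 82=-0.18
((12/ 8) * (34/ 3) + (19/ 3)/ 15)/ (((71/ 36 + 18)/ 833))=2612288/ 3595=726.64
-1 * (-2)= 2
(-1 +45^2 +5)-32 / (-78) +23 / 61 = 4828864 / 2379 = 2029.79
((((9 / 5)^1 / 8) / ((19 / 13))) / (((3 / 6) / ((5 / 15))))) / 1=39 / 380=0.10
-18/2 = -9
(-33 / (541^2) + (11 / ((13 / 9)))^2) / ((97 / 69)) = 197930702376 / 4797919633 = 41.25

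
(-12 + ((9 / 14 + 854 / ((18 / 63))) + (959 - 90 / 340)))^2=219425728041 / 14161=15495072.95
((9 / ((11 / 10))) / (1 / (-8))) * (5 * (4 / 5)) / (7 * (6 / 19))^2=-28880 / 539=-53.58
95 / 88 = 1.08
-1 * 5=-5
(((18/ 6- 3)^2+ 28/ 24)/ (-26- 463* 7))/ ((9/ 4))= -14/ 88209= -0.00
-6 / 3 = -2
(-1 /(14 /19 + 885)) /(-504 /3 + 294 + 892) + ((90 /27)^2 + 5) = 2484128519 /154187298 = 16.11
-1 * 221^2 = -48841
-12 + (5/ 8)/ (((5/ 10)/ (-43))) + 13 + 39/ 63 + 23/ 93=-45035/ 868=-51.88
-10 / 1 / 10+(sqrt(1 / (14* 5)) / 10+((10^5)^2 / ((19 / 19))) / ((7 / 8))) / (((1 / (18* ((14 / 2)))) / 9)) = 81* sqrt(70) / 50+12959999999999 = 12960000000012.55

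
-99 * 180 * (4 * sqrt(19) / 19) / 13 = -71280 * sqrt(19) / 247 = -1257.90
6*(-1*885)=-5310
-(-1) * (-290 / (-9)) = 290 / 9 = 32.22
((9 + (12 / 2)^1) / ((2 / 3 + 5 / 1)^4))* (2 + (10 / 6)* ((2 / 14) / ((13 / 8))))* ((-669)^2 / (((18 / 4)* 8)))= 5901091785 / 15200822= 388.21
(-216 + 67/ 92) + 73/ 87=-1716319/ 8004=-214.43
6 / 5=1.20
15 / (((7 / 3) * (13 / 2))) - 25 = -2185 / 91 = -24.01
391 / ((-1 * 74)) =-391 / 74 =-5.28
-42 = -42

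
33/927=11/309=0.04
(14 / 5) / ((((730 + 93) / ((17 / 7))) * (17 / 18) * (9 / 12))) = 48 / 4115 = 0.01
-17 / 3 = -5.67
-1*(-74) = 74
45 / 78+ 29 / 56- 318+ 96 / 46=-5271317 / 16744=-314.82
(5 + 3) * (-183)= -1464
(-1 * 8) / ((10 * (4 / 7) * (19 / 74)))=-518 / 95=-5.45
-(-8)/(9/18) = 16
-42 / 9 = -14 / 3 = -4.67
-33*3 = -99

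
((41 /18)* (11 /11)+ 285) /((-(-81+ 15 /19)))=98249 /27432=3.58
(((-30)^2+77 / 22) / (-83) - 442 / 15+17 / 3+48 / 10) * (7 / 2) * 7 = -243089 / 332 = -732.20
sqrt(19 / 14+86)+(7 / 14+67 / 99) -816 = -161335 / 198+sqrt(17122) / 14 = -805.48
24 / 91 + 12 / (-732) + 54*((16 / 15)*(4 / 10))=3231701 / 138775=23.29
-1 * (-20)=20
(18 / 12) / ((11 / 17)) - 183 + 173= -169 / 22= -7.68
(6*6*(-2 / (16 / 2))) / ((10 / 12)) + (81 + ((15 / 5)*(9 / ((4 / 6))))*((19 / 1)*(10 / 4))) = 39879 / 20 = 1993.95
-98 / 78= -49 / 39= -1.26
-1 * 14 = -14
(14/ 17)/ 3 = 0.27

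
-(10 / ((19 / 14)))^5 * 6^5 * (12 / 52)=-1254635827200000 / 32189287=-38976813.22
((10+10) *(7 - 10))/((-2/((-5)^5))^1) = -93750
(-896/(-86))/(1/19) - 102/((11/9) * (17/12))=65768/473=139.04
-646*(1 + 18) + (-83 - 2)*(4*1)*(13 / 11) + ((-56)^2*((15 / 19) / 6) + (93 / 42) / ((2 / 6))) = -35862647 / 2926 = -12256.54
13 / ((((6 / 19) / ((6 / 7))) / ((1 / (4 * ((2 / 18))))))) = 2223 / 28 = 79.39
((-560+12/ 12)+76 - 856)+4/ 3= -4013/ 3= -1337.67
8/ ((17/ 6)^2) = 288/ 289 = 1.00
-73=-73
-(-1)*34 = 34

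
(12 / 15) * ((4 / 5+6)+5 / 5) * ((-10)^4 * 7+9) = 10921404 / 25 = 436856.16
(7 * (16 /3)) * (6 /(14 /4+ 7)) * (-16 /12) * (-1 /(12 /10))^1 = 640 /27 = 23.70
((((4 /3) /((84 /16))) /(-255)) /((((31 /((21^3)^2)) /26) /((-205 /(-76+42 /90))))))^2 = 13478601122748142617600 /356517662281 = 37806264734.58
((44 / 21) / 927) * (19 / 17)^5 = 108948356 / 27640356219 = 0.00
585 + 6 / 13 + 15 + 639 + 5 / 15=1239.79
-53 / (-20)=53 / 20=2.65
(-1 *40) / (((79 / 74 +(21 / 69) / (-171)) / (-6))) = 69850080 / 310189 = 225.19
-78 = -78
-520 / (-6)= 260 / 3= 86.67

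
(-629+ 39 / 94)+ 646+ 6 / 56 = 17.52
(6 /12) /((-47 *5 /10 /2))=-2 /47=-0.04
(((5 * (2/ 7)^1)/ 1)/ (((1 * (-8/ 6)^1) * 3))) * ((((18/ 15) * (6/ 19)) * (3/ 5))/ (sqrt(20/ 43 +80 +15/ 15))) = -54 * sqrt(150629)/ 2329495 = -0.01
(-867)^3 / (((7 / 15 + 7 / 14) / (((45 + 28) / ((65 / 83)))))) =-23692423952502 / 377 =-62844625868.71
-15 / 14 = -1.07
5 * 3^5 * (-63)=-76545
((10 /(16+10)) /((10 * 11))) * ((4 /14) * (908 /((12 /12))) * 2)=1816 /1001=1.81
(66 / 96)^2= 121 / 256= 0.47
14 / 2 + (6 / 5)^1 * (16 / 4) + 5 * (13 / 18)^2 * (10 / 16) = 174053 / 12960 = 13.43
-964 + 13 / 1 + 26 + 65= -860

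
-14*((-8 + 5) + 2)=14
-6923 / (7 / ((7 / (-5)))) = 6923 / 5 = 1384.60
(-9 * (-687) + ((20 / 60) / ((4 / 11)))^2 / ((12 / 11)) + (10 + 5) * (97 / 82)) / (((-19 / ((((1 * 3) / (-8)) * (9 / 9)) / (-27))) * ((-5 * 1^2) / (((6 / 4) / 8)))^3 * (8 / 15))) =0.00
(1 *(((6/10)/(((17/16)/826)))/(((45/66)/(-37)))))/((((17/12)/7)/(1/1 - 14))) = 11747543808/7225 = 1625957.62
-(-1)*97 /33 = 97 /33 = 2.94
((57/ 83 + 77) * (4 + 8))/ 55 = 77376/ 4565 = 16.95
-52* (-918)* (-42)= -2004912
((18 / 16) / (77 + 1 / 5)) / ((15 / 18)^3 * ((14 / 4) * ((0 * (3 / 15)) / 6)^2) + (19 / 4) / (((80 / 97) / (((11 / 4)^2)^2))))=230400 / 5207789059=0.00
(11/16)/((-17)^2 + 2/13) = 143/60144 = 0.00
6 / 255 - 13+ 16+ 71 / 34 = 869 / 170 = 5.11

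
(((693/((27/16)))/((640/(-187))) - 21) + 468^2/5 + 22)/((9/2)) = 5242297/540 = 9707.96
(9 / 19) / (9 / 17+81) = 17 / 2926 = 0.01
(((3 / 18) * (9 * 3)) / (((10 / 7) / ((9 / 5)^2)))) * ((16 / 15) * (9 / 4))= 15309 / 625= 24.49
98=98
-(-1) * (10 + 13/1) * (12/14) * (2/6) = 46/7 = 6.57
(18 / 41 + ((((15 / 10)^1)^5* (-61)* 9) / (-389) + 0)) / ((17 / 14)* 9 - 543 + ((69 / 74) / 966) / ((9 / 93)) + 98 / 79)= -349499517633 / 16629515632168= -0.02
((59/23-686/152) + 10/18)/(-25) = 4381/78660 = 0.06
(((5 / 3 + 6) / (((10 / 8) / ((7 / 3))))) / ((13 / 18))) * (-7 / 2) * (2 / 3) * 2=-18032 / 195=-92.47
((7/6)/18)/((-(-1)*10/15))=7/72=0.10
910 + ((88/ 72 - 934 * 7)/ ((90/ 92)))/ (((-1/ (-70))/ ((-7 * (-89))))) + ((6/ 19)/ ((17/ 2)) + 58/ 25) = -190599306363896/ 654075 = -291402830.51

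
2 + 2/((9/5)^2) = 212/81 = 2.62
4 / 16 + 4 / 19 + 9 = 719 / 76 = 9.46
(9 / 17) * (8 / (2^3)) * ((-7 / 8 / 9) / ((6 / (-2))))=7 / 408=0.02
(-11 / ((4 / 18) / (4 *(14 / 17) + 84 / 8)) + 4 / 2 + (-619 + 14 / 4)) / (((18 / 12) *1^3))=-29383 / 34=-864.21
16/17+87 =1495/17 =87.94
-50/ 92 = -25/ 46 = -0.54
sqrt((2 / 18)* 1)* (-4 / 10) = -2 / 15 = -0.13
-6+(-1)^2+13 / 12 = -47 / 12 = -3.92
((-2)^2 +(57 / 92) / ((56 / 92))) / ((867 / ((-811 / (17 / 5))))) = -1139455 / 825384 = -1.38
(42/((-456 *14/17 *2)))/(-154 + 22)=17/40128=0.00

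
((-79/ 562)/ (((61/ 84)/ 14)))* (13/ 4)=-150969/ 17141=-8.81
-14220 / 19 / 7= -14220 / 133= -106.92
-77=-77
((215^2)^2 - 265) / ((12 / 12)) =2136750360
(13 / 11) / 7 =13 / 77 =0.17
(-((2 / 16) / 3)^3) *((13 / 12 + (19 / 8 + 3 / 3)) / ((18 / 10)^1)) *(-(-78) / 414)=-6955 / 206032896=-0.00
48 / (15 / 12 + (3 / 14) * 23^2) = 1344 / 3209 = 0.42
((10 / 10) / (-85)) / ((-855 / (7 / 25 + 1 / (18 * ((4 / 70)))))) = 1127 / 65407500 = 0.00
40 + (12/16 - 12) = 115/4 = 28.75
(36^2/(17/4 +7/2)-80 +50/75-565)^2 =1968785641/8649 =227631.59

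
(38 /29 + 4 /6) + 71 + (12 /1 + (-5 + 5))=7393 /87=84.98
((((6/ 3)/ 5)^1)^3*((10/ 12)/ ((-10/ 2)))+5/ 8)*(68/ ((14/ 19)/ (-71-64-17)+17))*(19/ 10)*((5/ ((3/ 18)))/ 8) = 2215457/ 126500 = 17.51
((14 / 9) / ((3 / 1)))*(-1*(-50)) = 700 / 27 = 25.93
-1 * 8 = -8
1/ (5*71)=1/ 355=0.00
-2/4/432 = -0.00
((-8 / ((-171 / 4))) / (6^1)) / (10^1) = 8 / 2565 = 0.00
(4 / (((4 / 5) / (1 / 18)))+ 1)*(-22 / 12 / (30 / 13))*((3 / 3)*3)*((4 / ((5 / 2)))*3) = -3289 / 225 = -14.62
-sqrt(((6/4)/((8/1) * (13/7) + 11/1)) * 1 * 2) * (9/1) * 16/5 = -144 * sqrt(3801)/905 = -9.81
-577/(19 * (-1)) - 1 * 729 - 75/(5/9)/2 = -29113/38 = -766.13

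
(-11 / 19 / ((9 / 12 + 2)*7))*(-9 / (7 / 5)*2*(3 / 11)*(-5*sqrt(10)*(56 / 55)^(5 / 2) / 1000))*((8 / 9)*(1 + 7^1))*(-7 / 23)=344064*sqrt(77) / 799764625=0.00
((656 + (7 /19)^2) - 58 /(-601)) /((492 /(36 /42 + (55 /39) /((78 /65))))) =473972377187 /174848002056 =2.71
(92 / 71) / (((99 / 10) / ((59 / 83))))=54280 / 583407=0.09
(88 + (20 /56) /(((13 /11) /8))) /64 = 2057 /1456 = 1.41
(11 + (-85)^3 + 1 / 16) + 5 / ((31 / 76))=-304594433 / 496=-614101.68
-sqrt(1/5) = -sqrt(5)/5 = -0.45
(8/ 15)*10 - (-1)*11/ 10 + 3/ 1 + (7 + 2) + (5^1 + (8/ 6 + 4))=863/ 30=28.77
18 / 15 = 6 / 5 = 1.20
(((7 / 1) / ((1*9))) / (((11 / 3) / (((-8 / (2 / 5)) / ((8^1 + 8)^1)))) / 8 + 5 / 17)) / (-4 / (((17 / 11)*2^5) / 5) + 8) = -161840 / 114663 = -1.41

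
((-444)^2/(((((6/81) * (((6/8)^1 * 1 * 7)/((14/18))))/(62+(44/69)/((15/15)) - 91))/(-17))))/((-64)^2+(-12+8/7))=2550534616/54809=46534.96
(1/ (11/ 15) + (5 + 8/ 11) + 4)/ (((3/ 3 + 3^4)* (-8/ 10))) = -305/ 1804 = -0.17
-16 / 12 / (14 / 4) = -8 / 21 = -0.38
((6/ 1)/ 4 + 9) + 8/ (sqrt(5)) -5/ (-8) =8 * sqrt(5)/ 5 + 89/ 8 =14.70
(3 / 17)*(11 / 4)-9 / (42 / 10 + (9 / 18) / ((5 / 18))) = -69 / 68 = -1.01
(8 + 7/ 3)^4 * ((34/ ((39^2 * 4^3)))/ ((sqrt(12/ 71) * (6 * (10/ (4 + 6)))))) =15699857 * sqrt(213)/ 141927552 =1.61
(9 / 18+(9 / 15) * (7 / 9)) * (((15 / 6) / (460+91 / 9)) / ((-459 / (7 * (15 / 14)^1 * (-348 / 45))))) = 841 / 1294686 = 0.00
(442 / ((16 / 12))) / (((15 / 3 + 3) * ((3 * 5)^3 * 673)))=221 / 12114000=0.00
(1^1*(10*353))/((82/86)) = 151790/41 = 3702.20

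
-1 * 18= -18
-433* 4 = -1732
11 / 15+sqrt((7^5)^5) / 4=11 / 15+13841287201 *sqrt(7) / 4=9155150940.45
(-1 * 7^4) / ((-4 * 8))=2401 / 32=75.03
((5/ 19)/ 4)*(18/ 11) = 45/ 418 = 0.11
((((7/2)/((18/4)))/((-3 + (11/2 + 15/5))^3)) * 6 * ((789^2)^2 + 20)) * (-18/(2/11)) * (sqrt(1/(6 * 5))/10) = -10850907072908 * sqrt(30)/3025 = -19647228341.24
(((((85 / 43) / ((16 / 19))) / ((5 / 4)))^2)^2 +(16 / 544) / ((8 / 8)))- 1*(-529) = 8056265803233 / 14878621952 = 541.47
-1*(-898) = 898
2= 2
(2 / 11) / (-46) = -1 / 253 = -0.00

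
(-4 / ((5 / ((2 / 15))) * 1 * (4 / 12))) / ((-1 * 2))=4 / 25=0.16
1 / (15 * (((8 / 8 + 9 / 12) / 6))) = 8 / 35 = 0.23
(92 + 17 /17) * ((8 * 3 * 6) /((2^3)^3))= 837 /32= 26.16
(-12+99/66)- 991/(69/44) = -88657/138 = -642.44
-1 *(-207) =207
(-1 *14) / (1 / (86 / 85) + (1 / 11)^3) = -1602524 / 113221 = -14.15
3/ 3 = 1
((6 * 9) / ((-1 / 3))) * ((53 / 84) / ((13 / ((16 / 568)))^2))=-0.00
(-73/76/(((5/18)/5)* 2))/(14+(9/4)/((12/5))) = -2628/4541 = -0.58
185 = 185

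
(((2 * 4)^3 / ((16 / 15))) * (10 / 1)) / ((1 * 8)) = 600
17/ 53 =0.32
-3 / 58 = -0.05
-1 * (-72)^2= -5184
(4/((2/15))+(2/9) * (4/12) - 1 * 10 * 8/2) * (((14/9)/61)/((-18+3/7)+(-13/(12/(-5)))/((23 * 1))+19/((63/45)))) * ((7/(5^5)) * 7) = 16914016/16042809375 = 0.00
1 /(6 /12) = 2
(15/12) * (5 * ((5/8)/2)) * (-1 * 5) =-625/64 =-9.77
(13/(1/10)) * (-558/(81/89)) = -717340/9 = -79704.44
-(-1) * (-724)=-724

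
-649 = -649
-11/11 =-1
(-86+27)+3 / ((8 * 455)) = -214757 / 3640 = -59.00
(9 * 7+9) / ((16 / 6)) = 27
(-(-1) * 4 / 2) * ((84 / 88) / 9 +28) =1855 / 33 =56.21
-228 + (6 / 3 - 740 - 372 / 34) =-976.94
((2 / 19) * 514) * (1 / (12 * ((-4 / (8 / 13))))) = -514 / 741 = -0.69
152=152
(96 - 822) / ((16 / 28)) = -2541 / 2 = -1270.50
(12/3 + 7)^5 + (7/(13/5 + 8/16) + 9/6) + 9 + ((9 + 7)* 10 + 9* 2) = 9996989/62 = 161241.76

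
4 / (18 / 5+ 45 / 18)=40 / 61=0.66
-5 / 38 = -0.13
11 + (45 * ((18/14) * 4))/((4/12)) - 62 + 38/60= 135223/210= 643.92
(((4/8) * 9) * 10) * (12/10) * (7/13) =378/13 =29.08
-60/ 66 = -10/ 11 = -0.91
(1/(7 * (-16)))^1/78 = -1/8736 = -0.00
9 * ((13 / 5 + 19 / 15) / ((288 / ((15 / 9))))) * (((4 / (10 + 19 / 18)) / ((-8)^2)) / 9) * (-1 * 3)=-29 / 76416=-0.00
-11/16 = -0.69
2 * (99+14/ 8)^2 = 162409/ 8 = 20301.12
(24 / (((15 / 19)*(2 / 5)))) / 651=0.12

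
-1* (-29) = 29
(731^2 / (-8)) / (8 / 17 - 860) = 9084137 / 116896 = 77.71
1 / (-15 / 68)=-68 / 15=-4.53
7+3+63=73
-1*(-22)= 22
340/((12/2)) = 170/3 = 56.67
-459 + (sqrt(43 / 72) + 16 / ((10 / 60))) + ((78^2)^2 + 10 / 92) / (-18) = -1702993145 / 828 + sqrt(86) / 12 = -2056754.23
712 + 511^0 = 713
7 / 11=0.64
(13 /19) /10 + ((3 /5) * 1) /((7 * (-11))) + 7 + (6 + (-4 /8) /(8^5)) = 6261203821 /479395840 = 13.06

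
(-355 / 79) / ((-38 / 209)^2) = -42955 / 316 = -135.93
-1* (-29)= 29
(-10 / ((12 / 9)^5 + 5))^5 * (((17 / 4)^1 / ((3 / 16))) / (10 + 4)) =-960260424035400000 / 393884152603726393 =-2.44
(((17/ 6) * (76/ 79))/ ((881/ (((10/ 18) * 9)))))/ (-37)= -3230/ 7725489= -0.00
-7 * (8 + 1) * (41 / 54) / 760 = -287 / 4560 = -0.06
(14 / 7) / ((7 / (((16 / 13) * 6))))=192 / 91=2.11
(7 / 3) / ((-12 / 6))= -7 / 6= -1.17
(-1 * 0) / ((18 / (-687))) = 0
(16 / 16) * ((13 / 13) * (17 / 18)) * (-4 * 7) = -238 / 9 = -26.44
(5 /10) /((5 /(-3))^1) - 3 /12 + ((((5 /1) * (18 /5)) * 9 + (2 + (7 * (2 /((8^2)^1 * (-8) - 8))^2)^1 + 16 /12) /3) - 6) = 95251801 /608400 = 156.56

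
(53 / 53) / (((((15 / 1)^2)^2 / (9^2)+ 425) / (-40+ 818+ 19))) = 797 / 1050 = 0.76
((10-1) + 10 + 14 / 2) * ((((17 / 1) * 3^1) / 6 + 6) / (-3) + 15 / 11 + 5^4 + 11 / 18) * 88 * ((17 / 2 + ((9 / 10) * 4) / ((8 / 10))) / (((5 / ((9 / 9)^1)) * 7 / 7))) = 166544768 / 45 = 3700994.84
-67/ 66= -1.02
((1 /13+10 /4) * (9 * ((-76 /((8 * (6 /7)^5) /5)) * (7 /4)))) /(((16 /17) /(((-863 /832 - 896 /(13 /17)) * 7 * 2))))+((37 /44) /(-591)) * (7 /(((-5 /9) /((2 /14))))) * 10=62804746558038549217 /864028459008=72688284.63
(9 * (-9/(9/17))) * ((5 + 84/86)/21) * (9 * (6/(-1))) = 707778/301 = 2351.42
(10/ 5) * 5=10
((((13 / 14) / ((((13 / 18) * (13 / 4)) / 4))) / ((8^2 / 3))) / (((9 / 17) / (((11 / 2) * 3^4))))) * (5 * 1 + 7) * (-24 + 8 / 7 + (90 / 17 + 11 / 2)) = -23022549 / 2548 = -9035.54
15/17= 0.88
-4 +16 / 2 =4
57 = 57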